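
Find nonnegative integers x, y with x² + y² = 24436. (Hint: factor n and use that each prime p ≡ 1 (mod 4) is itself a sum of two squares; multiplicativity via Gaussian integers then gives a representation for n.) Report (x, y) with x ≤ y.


Step 1: Factor n = 24436 = 2^2 · 41 · 149.
Step 2: Check the mod-4 condition on each prime factor: 2 = 2 (special); 41 ≡ 1 (mod 4), exponent 1; 149 ≡ 1 (mod 4), exponent 1.
All primes ≡ 3 (mod 4) appear to even exponent (or don't appear), so by the two-squares theorem n IS expressible as a sum of two squares.
Step 3: Build a representation. Group n = k² · m with k = 2 and m = 41 · 149 = 6109 (a product of primes ≡ 1 (mod 4)); a representation of m scales to one of n via (k·x)² + (k·y)² = k²(x² + y²). Each prime p ≡ 1 (mod 4) is itself a sum of two squares; find a² by testing p − a² for a perfect square:
  41: 41 − 1² = 40, 41 − 2² = 37, 41 − 3² = 32, 41 − 4² = 25 = 5² ⇒ 41 = 4² + 5².
  149: 149 − 1² = 148, 149 − 2² = 145, 149 − 3² = 140, 149 − 4² = 133, 149 − 5² = 124, 149 − 6² = 113, 149 − 7² = 100 = 10² ⇒ 149 = 7² + 10².
  Combine using the Brahmagupta–Fibonacci identity (a² + b²)(c² + d²) = (ac − bd)² + (ad + bc)² = (ac + bd)² + (ad − bc)²:
  41 · 149 = 6109: from (4² + 5²)(7² + 10²), take (4·7 − 5·10, 4·10 + 5·7) = (28 − 50, 40 + 35) = (-22, 75); dropping signs (only squares matter) gives (22, 75); check 22² + 75² = 484 + 5625 = 6109 ✓.
  Scale by k = 2: (2·22, 2·75) = (44, 150).
Step 4: Order so x ≤ y and verify: 44² + 150² = 1936 + 22500 = 24436 = n. ✓

n = 24436 = 44² + 150² (one valid representation with x ≤ y).


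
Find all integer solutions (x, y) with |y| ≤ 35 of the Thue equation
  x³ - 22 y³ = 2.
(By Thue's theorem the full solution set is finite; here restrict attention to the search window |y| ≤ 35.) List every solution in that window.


The equation is x³ - 22y³ = 2. For fixed y, x³ = 22·y³ + 2, so a solution requires the RHS to be a perfect cube.
Strategy: iterate y from -35 to 35, compute RHS = 22·y³ + 2, and check whether it is a (positive or negative) perfect cube.
Check small values of y:
  y = 0: RHS = 2 is not a perfect cube.
  y = 1: RHS = 24 is not a perfect cube.
  y = -1: RHS = -20 is not a perfect cube.
  y = 2: RHS = 178 is not a perfect cube.
  y = -2: RHS = -174 is not a perfect cube.
  y = 3: RHS = 596 is not a perfect cube.
  y = -3: RHS = -592 is not a perfect cube.
Continuing the search up to |y| = 35 finds no solutions either.
No (x, y) in the scanned range satisfies the equation.

No integer solutions with |y| ≤ 35.


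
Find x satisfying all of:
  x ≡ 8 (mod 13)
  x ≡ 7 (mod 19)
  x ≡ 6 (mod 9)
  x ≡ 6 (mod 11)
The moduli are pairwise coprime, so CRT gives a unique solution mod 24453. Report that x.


Product of moduli M = 13 · 19 · 9 · 11 = 24453.
Merge one congruence at a time:
  Start: x ≡ 8 (mod 13).
  Combine with x ≡ 7 (mod 19); new modulus lcm = 247.
    Write x = 8 + 13·t and substitute into x ≡ 7 (mod 19): 13·t ≡ 7 − 8 = -1 (mod 19).
    Reduce coefficients mod 19: 13·t ≡ 18 (mod 19).
    The inverse of 13 mod 19 is 3 (since 13·3 = 39 = 2·19 + 1), so t ≡ 3·18 = 54 ≡ 16 (mod 19).
    Then x = 8 + 13·16 = 216, valid modulo lcm(13, 19) = 247: x ≡ 216 (mod 247).
  Combine with x ≡ 6 (mod 9); new modulus lcm = 2223.
    Write x = 216 + 247·t and substitute into x ≡ 6 (mod 9): 247·t ≡ 6 − 216 = -210 (mod 9).
    Reduce coefficients mod 9: 4·t ≡ 6 (mod 9).
    The inverse of 4 mod 9 is 7 (since 4·7 = 28 = 3·9 + 1), so t ≡ 7·6 = 42 ≡ 6 (mod 9).
    Then x = 216 + 247·6 = 1698, valid modulo lcm(247, 9) = 2223: x ≡ 1698 (mod 2223).
  Combine with x ≡ 6 (mod 11); new modulus lcm = 24453.
    Write x = 1698 + 2223·t and substitute into x ≡ 6 (mod 11): 2223·t ≡ 6 − 1698 = -1692 (mod 11).
    Reduce coefficients mod 11: 1·t ≡ 2 (mod 11).
    So t ≡ 2 (mod 11).
    Then x = 1698 + 2223·2 = 6144, valid modulo lcm(2223, 11) = 24453: x ≡ 6144 (mod 24453).
Verify against each original: 6144 mod 13 = 8, 6144 mod 19 = 7, 6144 mod 9 = 6, 6144 mod 11 = 6.

x ≡ 6144 (mod 24453).


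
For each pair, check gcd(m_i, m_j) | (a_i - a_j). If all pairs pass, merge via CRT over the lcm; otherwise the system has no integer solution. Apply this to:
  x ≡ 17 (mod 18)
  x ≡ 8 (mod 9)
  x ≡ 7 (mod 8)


Moduli 18, 9, 8 are not pairwise coprime, so CRT works modulo lcm(m_i) when all pairwise compatibility conditions hold.
Pairwise compatibility: gcd(m_i, m_j) must divide a_i - a_j for every pair.
Merge one congruence at a time:
  Start: x ≡ 17 (mod 18).
  Combine with x ≡ 8 (mod 9): gcd(18, 9) = 9; 8 - 17 = -9, which IS divisible by 9, so compatible.
    Write x = 17 + 18·t and substitute into x ≡ 8 (mod 9): 18·t ≡ 8 − 17 = -9 (mod 9).
    Divide the congruence (and modulus) by g = 9: 2·t ≡ -1 (mod 1).
    Modulo 1 every t works; take t = 0.
    Then x = 17 + 18·0 = 17, valid modulo lcm(18, 9) = 18: x ≡ 17 (mod 18).
  Combine with x ≡ 7 (mod 8): gcd(18, 8) = 2; 7 - 17 = -10, which IS divisible by 2, so compatible.
    Write x = 17 + 18·t and substitute into x ≡ 7 (mod 8): 18·t ≡ 7 − 17 = -10 (mod 8).
    Divide the congruence (and modulus) by g = 2: 9·t ≡ -5 (mod 4).
    Reduce coefficients mod 4: 1·t ≡ 3 (mod 4).
    So t ≡ 3 (mod 4).
    Then x = 17 + 18·3 = 71, valid modulo lcm(18, 8) = 72: x ≡ 71 (mod 72).
Verify: 71 mod 18 = 17, 71 mod 9 = 8, 71 mod 8 = 7.

x ≡ 71 (mod 72).


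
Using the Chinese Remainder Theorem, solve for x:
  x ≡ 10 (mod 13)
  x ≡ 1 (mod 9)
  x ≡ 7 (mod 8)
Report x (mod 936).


Moduli 13, 9, 8 are pairwise coprime; by CRT there is a unique solution modulo M = 13 · 9 · 8 = 936.
Solve pairwise, accumulating the modulus:
  Start with x ≡ 10 (mod 13).
  Combine with x ≡ 1 (mod 9): since gcd(13, 9) = 1, we get a unique residue mod 117.
    Write x = 10 + 13·t and substitute into x ≡ 1 (mod 9): 13·t ≡ 1 − 10 = -9 (mod 9).
    Reduce coefficients mod 9: 4·t ≡ 0 (mod 9).
    The inverse of 4 mod 9 is 7 (since 4·7 = 28 = 3·9 + 1), so t ≡ 7·0 = 0 ≡ 0 (mod 9).
    Then x = 10 + 13·0 = 10, valid modulo lcm(13, 9) = 117: x ≡ 10 (mod 117).
  Combine with x ≡ 7 (mod 8): since gcd(117, 8) = 1, we get a unique residue mod 936.
    Write x = 10 + 117·t and substitute into x ≡ 7 (mod 8): 117·t ≡ 7 − 10 = -3 (mod 8).
    Reduce coefficients mod 8: 5·t ≡ 5 (mod 8).
    The inverse of 5 mod 8 is 5 (since 5·5 = 25 = 3·8 + 1), so t ≡ 5·5 = 25 ≡ 1 (mod 8).
    Then x = 10 + 117·1 = 127, valid modulo lcm(117, 8) = 936: x ≡ 127 (mod 936).
Verify: 127 mod 13 = 10 ✓, 127 mod 9 = 1 ✓, 127 mod 8 = 7 ✓.

x ≡ 127 (mod 936).


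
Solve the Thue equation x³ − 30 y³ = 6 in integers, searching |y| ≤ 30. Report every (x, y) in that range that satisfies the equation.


The equation is x³ - 30y³ = 6. For fixed y, x³ = 30·y³ + 6, so a solution requires the RHS to be a perfect cube.
Strategy: iterate y from -30 to 30, compute RHS = 30·y³ + 6, and check whether it is a (positive or negative) perfect cube.
Check small values of y:
  y = 0: RHS = 6 is not a perfect cube.
  y = 1: RHS = 36 is not a perfect cube.
  y = -1: RHS = -24 is not a perfect cube.
  y = 2: RHS = 246 is not a perfect cube.
  y = -2: RHS = -234 is not a perfect cube.
  y = 3: RHS = 816 is not a perfect cube.
  y = -3: RHS = -804 is not a perfect cube.
Continuing the search up to |y| = 30 finds no solutions either.
No (x, y) in the scanned range satisfies the equation.

No integer solutions with |y| ≤ 30.


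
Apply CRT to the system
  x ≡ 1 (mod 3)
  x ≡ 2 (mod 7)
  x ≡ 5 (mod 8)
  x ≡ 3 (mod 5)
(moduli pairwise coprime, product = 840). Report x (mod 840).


Product of moduli M = 3 · 7 · 8 · 5 = 840.
Merge one congruence at a time:
  Start: x ≡ 1 (mod 3).
  Combine with x ≡ 2 (mod 7); new modulus lcm = 21.
    Write x = 1 + 3·t and substitute into x ≡ 2 (mod 7): 3·t ≡ 2 − 1 = 1 (mod 7).
    The inverse of 3 mod 7 is 5 (since 3·5 = 15 = 2·7 + 1), so t ≡ 5·1 = 5 ≡ 5 (mod 7).
    Then x = 1 + 3·5 = 16, valid modulo lcm(3, 7) = 21: x ≡ 16 (mod 21).
  Combine with x ≡ 5 (mod 8); new modulus lcm = 168.
    Write x = 16 + 21·t and substitute into x ≡ 5 (mod 8): 21·t ≡ 5 − 16 = -11 (mod 8).
    Reduce coefficients mod 8: 5·t ≡ 5 (mod 8).
    The inverse of 5 mod 8 is 5 (since 5·5 = 25 = 3·8 + 1), so t ≡ 5·5 = 25 ≡ 1 (mod 8).
    Then x = 16 + 21·1 = 37, valid modulo lcm(21, 8) = 168: x ≡ 37 (mod 168).
  Combine with x ≡ 3 (mod 5); new modulus lcm = 840.
    Write x = 37 + 168·t and substitute into x ≡ 3 (mod 5): 168·t ≡ 3 − 37 = -34 (mod 5).
    Reduce coefficients mod 5: 3·t ≡ 1 (mod 5).
    The inverse of 3 mod 5 is 2 (since 3·2 = 6 = 1·5 + 1), so t ≡ 2·1 = 2 ≡ 2 (mod 5).
    Then x = 37 + 168·2 = 373, valid modulo lcm(168, 5) = 840: x ≡ 373 (mod 840).
Verify against each original: 373 mod 3 = 1, 373 mod 7 = 2, 373 mod 8 = 5, 373 mod 5 = 3.

x ≡ 373 (mod 840).


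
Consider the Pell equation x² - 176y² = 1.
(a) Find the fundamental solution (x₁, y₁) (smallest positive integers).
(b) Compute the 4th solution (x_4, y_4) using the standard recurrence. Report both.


Step 1: Find the fundamental solution (x₁, y₁) of x² - 176y² = 1.
  Expand √176 as a continued fraction. a₀ = ⌊√176⌋ = 13; iterate m_{k+1} = d_k·a_k − m_k, d_{k+1} = (176 − m_{k+1}²)/d_k, a_{k+1} = ⌊(a₀ + m_{k+1})/d_{k+1}⌋ (starting m₀ = 0, d₀ = 1), with convergents p_k = a_k·p_{k-1} + p_{k-2}, q_k = a_k·q_{k-1} + q_{k-2} (p₋₁ = 1, q₋₁ = 0):
  k = 0: a₀ = 13; p₀/q₀ = 13/1; p₀² − 176·q₀² = 169 − 176 = -7.
  k = 1: m = 13, d = 7, a = ⌊(13 + 13)/7⌋ = 3; p/q = (3·13 + 1)/(3·1 + 0) = 40/3; p² − 176·q² = 1600 − 1584 = 16.
  k = 2: m = 8, d = 16, a = ⌊(13 + 8)/16⌋ = 1; p/q = (1·40 + 13)/(1·3 + 1) = 53/4; p² − 176·q² = 2809 − 2816 = -7.
  k = 3: m = 8, d = 7, a = ⌊(13 + 8)/7⌋ = 3; p/q = (3·53 + 40)/(3·4 + 3) = 199/15; p² − 176·q² = 39601 − 39600 = 1.
  The first convergent with p² − 176·q² = 1 gives the fundamental solution (x₁, y₁) = (199, 15).
Step 2: Apply the recurrence (x_{n+1}, y_{n+1}) = (x₁x_n + 176y₁y_n, x₁y_n + y₁x_n) repeatedly.
  From (x_1, y_1) = (199, 15): x_2 = 199·199 + 176·15·15 = 79201; y_2 = 199·15 + 15·199 = 5970.
  From (x_2, y_2) = (79201, 5970): x_3 = 199·79201 + 176·15·5970 = 31521799; y_3 = 199·5970 + 15·79201 = 2376045.
  From (x_3, y_3) = (31521799, 2376045): x_4 = 199·31521799 + 176·15·2376045 = 12545596801; y_4 = 199·2376045 + 15·31521799 = 945659940.
Step 3: Verify x_4² - 176·y_4² = 157391999093261433601 - 157391999093261433600 = 1 (should be 1). ✓

(x_1, y_1) = (199, 15); (x_4, y_4) = (12545596801, 945659940).


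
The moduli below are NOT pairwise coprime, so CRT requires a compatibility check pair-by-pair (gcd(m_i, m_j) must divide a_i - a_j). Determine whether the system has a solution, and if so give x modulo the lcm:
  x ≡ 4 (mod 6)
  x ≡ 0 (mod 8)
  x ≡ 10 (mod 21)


Moduli 6, 8, 21 are not pairwise coprime, so CRT works modulo lcm(m_i) when all pairwise compatibility conditions hold.
Pairwise compatibility: gcd(m_i, m_j) must divide a_i - a_j for every pair.
Merge one congruence at a time:
  Start: x ≡ 4 (mod 6).
  Combine with x ≡ 0 (mod 8): gcd(6, 8) = 2; 0 - 4 = -4, which IS divisible by 2, so compatible.
    Write x = 4 + 6·t and substitute into x ≡ 0 (mod 8): 6·t ≡ 0 − 4 = -4 (mod 8).
    Divide the congruence (and modulus) by g = 2: 3·t ≡ -2 (mod 4).
    Reduce coefficients mod 4: 3·t ≡ 2 (mod 4).
    The inverse of 3 mod 4 is 3 (since 3·3 = 9 = 2·4 + 1), so t ≡ 3·2 = 6 ≡ 2 (mod 4).
    Then x = 4 + 6·2 = 16, valid modulo lcm(6, 8) = 24: x ≡ 16 (mod 24).
  Combine with x ≡ 10 (mod 21): gcd(24, 21) = 3; 10 - 16 = -6, which IS divisible by 3, so compatible.
    Write x = 16 + 24·t and substitute into x ≡ 10 (mod 21): 24·t ≡ 10 − 16 = -6 (mod 21).
    Divide the congruence (and modulus) by g = 3: 8·t ≡ -2 (mod 7).
    Reduce coefficients mod 7: 1·t ≡ 5 (mod 7).
    So t ≡ 5 (mod 7).
    Then x = 16 + 24·5 = 136, valid modulo lcm(24, 21) = 168: x ≡ 136 (mod 168).
Verify: 136 mod 6 = 4, 136 mod 8 = 0, 136 mod 21 = 10.

x ≡ 136 (mod 168).


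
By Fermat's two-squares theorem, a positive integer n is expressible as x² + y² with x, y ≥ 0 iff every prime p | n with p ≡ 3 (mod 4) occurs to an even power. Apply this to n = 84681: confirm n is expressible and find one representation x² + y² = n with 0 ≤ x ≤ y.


Step 1: Factor n = 84681 = 3^2 · 97^2.
Step 2: Check the mod-4 condition on each prime factor: 3 ≡ 3 (mod 4), exponent 2 (must be even); 97 ≡ 1 (mod 4), exponent 2.
All primes ≡ 3 (mod 4) appear to even exponent (or don't appear), so by the two-squares theorem n IS expressible as a sum of two squares.
Step 3: Build a representation. Group n = k² · m with k = 3 and m = 97 · 97 = 9409 (a product of primes ≡ 1 (mod 4)); a representation of m scales to one of n via (k·x)² + (k·y)² = k²(x² + y²). Each prime p ≡ 1 (mod 4) is itself a sum of two squares; find a² by testing p − a² for a perfect square:
  97: 97 − 1² = 96, 97 − 2² = 93, 97 − 3² = 88, 97 − 4² = 81 = 9² ⇒ 97 = 4² + 9².
  Combine using the Brahmagupta–Fibonacci identity (a² + b²)(c² + d²) = (ac − bd)² + (ad + bc)² = (ac + bd)² + (ad − bc)²:
  97 · 97 = 9409: from (4² + 9²)(4² + 9²), take (4·4 − 9·9, 4·9 + 9·4) = (16 − 81, 36 + 36) = (-65, 72); dropping signs (only squares matter) gives (65, 72); check 65² + 72² = 4225 + 5184 = 9409 ✓.
  Scale by k = 3: (3·65, 3·72) = (195, 216).
Step 4: Order so x ≤ y and verify: 195² + 216² = 38025 + 46656 = 84681 = n. ✓

n = 84681 = 195² + 216² (one valid representation with x ≤ y).


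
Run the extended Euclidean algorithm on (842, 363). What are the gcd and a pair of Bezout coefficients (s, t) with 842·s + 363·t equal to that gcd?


Euclidean algorithm on (842, 363) — divide until remainder is 0:
  842 = 2 · 363 + 116
  363 = 3 · 116 + 15
  116 = 7 · 15 + 11
  15 = 1 · 11 + 4
  11 = 2 · 4 + 3
  4 = 1 · 3 + 1
  3 = 3 · 1 + 0
gcd(842, 363) = 1.
Track Bezout coefficients alongside the remainders: start with r₀ = 842 = a·1 + b·0 (s = 1, t = 0) and r₁ = 363 = a·0 + b·1 (s = 0, t = 1); each new remainder r_{k+1} = r_{k-1} − q_k·r_k inherits s_{k+1} = s_{k-1} − q_k·s_k, t_{k+1} = t_{k-1} − q_k·t_k, so r_k = a·s_k + b·t_k at every step:
  q = 2: r = 116, s = 1 − 2·0 = 1, t = 0 − 2·1 = -2  (check: 842·1 + 363·(-2) = 116)
  q = 3: r = 15, s = 0 − 3·1 = -3, t = 1 − 3·(-2) = 7  (check: 842·(-3) + 363·7 = 15)
  q = 7: r = 11, s = 1 − 7·(-3) = 22, t = -2 − 7·7 = -51  (check: 842·22 + 363·(-51) = 11)
  q = 1: r = 4, s = -3 − 1·22 = -25, t = 7 − 1·(-51) = 58  (check: 842·(-25) + 363·58 = 4)
  q = 2: r = 3, s = 22 − 2·(-25) = 72, t = -51 − 2·58 = -167  (check: 842·72 + 363·(-167) = 3)
  q = 1: r = 1, s = -25 − 1·72 = -97, t = 58 − 1·(-167) = 225  (check: 842·(-97) + 363·225 = 1)
The row with r = 1 (the gcd) gives the Bezout coefficients s = -97, t = 225.
Result: 842 · (-97) + 363 · (225) = 1.

gcd(842, 363) = 1; s = -97, t = 225 (check: 842·(-97) + 363·225 = 1).


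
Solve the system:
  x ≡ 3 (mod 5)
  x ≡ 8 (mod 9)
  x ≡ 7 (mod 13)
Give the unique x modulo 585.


Moduli 5, 9, 13 are pairwise coprime; by CRT there is a unique solution modulo M = 5 · 9 · 13 = 585.
Solve pairwise, accumulating the modulus:
  Start with x ≡ 3 (mod 5).
  Combine with x ≡ 8 (mod 9): since gcd(5, 9) = 1, we get a unique residue mod 45.
    Write x = 3 + 5·t and substitute into x ≡ 8 (mod 9): 5·t ≡ 8 − 3 = 5 (mod 9).
    The inverse of 5 mod 9 is 2 (since 5·2 = 10 = 1·9 + 1), so t ≡ 2·5 = 10 ≡ 1 (mod 9).
    Then x = 3 + 5·1 = 8, valid modulo lcm(5, 9) = 45: x ≡ 8 (mod 45).
  Combine with x ≡ 7 (mod 13): since gcd(45, 13) = 1, we get a unique residue mod 585.
    Write x = 8 + 45·t and substitute into x ≡ 7 (mod 13): 45·t ≡ 7 − 8 = -1 (mod 13).
    Reduce coefficients mod 13: 6·t ≡ 12 (mod 13).
    The inverse of 6 mod 13 is 11 (since 6·11 = 66 = 5·13 + 1), so t ≡ 11·12 = 132 ≡ 2 (mod 13).
    Then x = 8 + 45·2 = 98, valid modulo lcm(45, 13) = 585: x ≡ 98 (mod 585).
Verify: 98 mod 5 = 3 ✓, 98 mod 9 = 8 ✓, 98 mod 13 = 7 ✓.

x ≡ 98 (mod 585).


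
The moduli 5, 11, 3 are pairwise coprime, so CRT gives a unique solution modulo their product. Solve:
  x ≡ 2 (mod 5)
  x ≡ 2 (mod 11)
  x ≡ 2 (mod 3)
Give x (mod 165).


Moduli 5, 11, 3 are pairwise coprime; by CRT there is a unique solution modulo M = 5 · 11 · 3 = 165.
Solve pairwise, accumulating the modulus:
  Start with x ≡ 2 (mod 5).
  Combine with x ≡ 2 (mod 11): since gcd(5, 11) = 1, we get a unique residue mod 55.
    Write x = 2 + 5·t and substitute into x ≡ 2 (mod 11): 5·t ≡ 2 − 2 = 0 (mod 11).
    The inverse of 5 mod 11 is 9 (since 5·9 = 45 = 4·11 + 1), so t ≡ 9·0 = 0 ≡ 0 (mod 11).
    Then x = 2 + 5·0 = 2, valid modulo lcm(5, 11) = 55: x ≡ 2 (mod 55).
  Combine with x ≡ 2 (mod 3): since gcd(55, 3) = 1, we get a unique residue mod 165.
    Write x = 2 + 55·t and substitute into x ≡ 2 (mod 3): 55·t ≡ 2 − 2 = 0 (mod 3).
    Reduce coefficients mod 3: 1·t ≡ 0 (mod 3).
    So t ≡ 0 (mod 3).
    Then x = 2 + 55·0 = 2, valid modulo lcm(55, 3) = 165: x ≡ 2 (mod 165).
Verify: 2 mod 5 = 2 ✓, 2 mod 11 = 2 ✓, 2 mod 3 = 2 ✓.

x ≡ 2 (mod 165).


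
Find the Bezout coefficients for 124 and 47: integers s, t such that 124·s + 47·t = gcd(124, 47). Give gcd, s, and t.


Euclidean algorithm on (124, 47) — divide until remainder is 0:
  124 = 2 · 47 + 30
  47 = 1 · 30 + 17
  30 = 1 · 17 + 13
  17 = 1 · 13 + 4
  13 = 3 · 4 + 1
  4 = 4 · 1 + 0
gcd(124, 47) = 1.
Track Bezout coefficients alongside the remainders: start with r₀ = 124 = a·1 + b·0 (s = 1, t = 0) and r₁ = 47 = a·0 + b·1 (s = 0, t = 1); each new remainder r_{k+1} = r_{k-1} − q_k·r_k inherits s_{k+1} = s_{k-1} − q_k·s_k, t_{k+1} = t_{k-1} − q_k·t_k, so r_k = a·s_k + b·t_k at every step:
  q = 2: r = 30, s = 1 − 2·0 = 1, t = 0 − 2·1 = -2  (check: 124·1 + 47·(-2) = 30)
  q = 1: r = 17, s = 0 − 1·1 = -1, t = 1 − 1·(-2) = 3  (check: 124·(-1) + 47·3 = 17)
  q = 1: r = 13, s = 1 − 1·(-1) = 2, t = -2 − 1·3 = -5  (check: 124·2 + 47·(-5) = 13)
  q = 1: r = 4, s = -1 − 1·2 = -3, t = 3 − 1·(-5) = 8  (check: 124·(-3) + 47·8 = 4)
  q = 3: r = 1, s = 2 − 3·(-3) = 11, t = -5 − 3·8 = -29  (check: 124·11 + 47·(-29) = 1)
The row with r = 1 (the gcd) gives the Bezout coefficients s = 11, t = -29.
Result: 124 · (11) + 47 · (-29) = 1.

gcd(124, 47) = 1; s = 11, t = -29 (check: 124·11 + 47·(-29) = 1).


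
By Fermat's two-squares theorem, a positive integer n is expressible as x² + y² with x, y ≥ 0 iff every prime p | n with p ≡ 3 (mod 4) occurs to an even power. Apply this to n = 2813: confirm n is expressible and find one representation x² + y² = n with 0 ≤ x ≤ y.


Step 1: Factor n = 2813 = 29 · 97.
Step 2: Check the mod-4 condition on each prime factor: 29 ≡ 1 (mod 4), exponent 1; 97 ≡ 1 (mod 4), exponent 1.
All primes ≡ 3 (mod 4) appear to even exponent (or don't appear), so by the two-squares theorem n IS expressible as a sum of two squares.
Step 3: Build a representation. Here n = 29 · 97 is a product of primes ≡ 1 (mod 4). Each prime p ≡ 1 (mod 4) is itself a sum of two squares; find a² by testing p − a² for a perfect square:
  29: 29 − 1² = 28, 29 − 2² = 25 = 5² ⇒ 29 = 2² + 5².
  97: 97 − 1² = 96, 97 − 2² = 93, 97 − 3² = 88, 97 − 4² = 81 = 9² ⇒ 97 = 4² + 9².
  Combine using the Brahmagupta–Fibonacci identity (a² + b²)(c² + d²) = (ac − bd)² + (ad + bc)² = (ac + bd)² + (ad − bc)²:
  29 · 97 = 2813: from (2² + 5²)(4² + 9²), take (2·4 − 5·9, 2·9 + 5·4) = (8 − 45, 18 + 20) = (-37, 38); dropping signs (only squares matter) gives (37, 38); check 37² + 38² = 1369 + 1444 = 2813 ✓.
Step 4: Order so x ≤ y and verify: 37² + 38² = 1369 + 1444 = 2813 = n. ✓

n = 2813 = 37² + 38² (one valid representation with x ≤ y).


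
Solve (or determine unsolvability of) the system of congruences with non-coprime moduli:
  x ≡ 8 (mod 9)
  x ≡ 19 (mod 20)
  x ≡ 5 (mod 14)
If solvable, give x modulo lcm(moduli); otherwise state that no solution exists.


Moduli 9, 20, 14 are not pairwise coprime, so CRT works modulo lcm(m_i) when all pairwise compatibility conditions hold.
Pairwise compatibility: gcd(m_i, m_j) must divide a_i - a_j for every pair.
Merge one congruence at a time:
  Start: x ≡ 8 (mod 9).
  Combine with x ≡ 19 (mod 20): gcd(9, 20) = 1; 19 - 8 = 11, which IS divisible by 1, so compatible.
    Write x = 8 + 9·t and substitute into x ≡ 19 (mod 20): 9·t ≡ 19 − 8 = 11 (mod 20).
    The inverse of 9 mod 20 is 9 (since 9·9 = 81 = 4·20 + 1), so t ≡ 9·11 = 99 ≡ 19 (mod 20).
    Then x = 8 + 9·19 = 179, valid modulo lcm(9, 20) = 180: x ≡ 179 (mod 180).
  Combine with x ≡ 5 (mod 14): gcd(180, 14) = 2; 5 - 179 = -174, which IS divisible by 2, so compatible.
    Write x = 179 + 180·t and substitute into x ≡ 5 (mod 14): 180·t ≡ 5 − 179 = -174 (mod 14).
    Divide the congruence (and modulus) by g = 2: 90·t ≡ -87 (mod 7).
    Reduce coefficients mod 7: 6·t ≡ 4 (mod 7).
    The inverse of 6 mod 7 is 6 (since 6·6 = 36 = 5·7 + 1), so t ≡ 6·4 = 24 ≡ 3 (mod 7).
    Then x = 179 + 180·3 = 719, valid modulo lcm(180, 14) = 1260: x ≡ 719 (mod 1260).
Verify: 719 mod 9 = 8, 719 mod 20 = 19, 719 mod 14 = 5.

x ≡ 719 (mod 1260).


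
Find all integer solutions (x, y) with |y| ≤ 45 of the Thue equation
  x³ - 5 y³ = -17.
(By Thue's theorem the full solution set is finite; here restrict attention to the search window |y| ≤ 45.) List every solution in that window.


The equation is x³ - 5y³ = -17. For fixed y, x³ = 5·y³ − 17, so a solution requires the RHS to be a perfect cube.
Strategy: iterate y from -45 to 45, compute RHS = 5·y³ − 17, and check whether it is a (positive or negative) perfect cube.
Check small values of y:
  y = 0: RHS = -17 is not a perfect cube.
  y = 1: RHS = -12 is not a perfect cube.
  y = -1: RHS = -22 is not a perfect cube.
  y = 2: RHS = 23 is not a perfect cube.
  y = -2: RHS = -57 is not a perfect cube.
  y = 3: RHS = 118 is not a perfect cube.
  y = -3: RHS = -152 is not a perfect cube.
Continuing the search up to |y| = 45 finds no solutions either.
No (x, y) in the scanned range satisfies the equation.

No integer solutions with |y| ≤ 45.


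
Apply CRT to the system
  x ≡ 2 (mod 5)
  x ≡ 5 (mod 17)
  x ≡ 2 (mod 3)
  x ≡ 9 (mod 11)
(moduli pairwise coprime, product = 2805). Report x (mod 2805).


Product of moduli M = 5 · 17 · 3 · 11 = 2805.
Merge one congruence at a time:
  Start: x ≡ 2 (mod 5).
  Combine with x ≡ 5 (mod 17); new modulus lcm = 85.
    Write x = 2 + 5·t and substitute into x ≡ 5 (mod 17): 5·t ≡ 5 − 2 = 3 (mod 17).
    The inverse of 5 mod 17 is 7 (since 5·7 = 35 = 2·17 + 1), so t ≡ 7·3 = 21 ≡ 4 (mod 17).
    Then x = 2 + 5·4 = 22, valid modulo lcm(5, 17) = 85: x ≡ 22 (mod 85).
  Combine with x ≡ 2 (mod 3); new modulus lcm = 255.
    Write x = 22 + 85·t and substitute into x ≡ 2 (mod 3): 85·t ≡ 2 − 22 = -20 (mod 3).
    Reduce coefficients mod 3: 1·t ≡ 1 (mod 3).
    So t ≡ 1 (mod 3).
    Then x = 22 + 85·1 = 107, valid modulo lcm(85, 3) = 255: x ≡ 107 (mod 255).
  Combine with x ≡ 9 (mod 11); new modulus lcm = 2805.
    Write x = 107 + 255·t and substitute into x ≡ 9 (mod 11): 255·t ≡ 9 − 107 = -98 (mod 11).
    Reduce coefficients mod 11: 2·t ≡ 1 (mod 11).
    The inverse of 2 mod 11 is 6 (since 2·6 = 12 = 1·11 + 1), so t ≡ 6·1 = 6 ≡ 6 (mod 11).
    Then x = 107 + 255·6 = 1637, valid modulo lcm(255, 11) = 2805: x ≡ 1637 (mod 2805).
Verify against each original: 1637 mod 5 = 2, 1637 mod 17 = 5, 1637 mod 3 = 2, 1637 mod 11 = 9.

x ≡ 1637 (mod 2805).


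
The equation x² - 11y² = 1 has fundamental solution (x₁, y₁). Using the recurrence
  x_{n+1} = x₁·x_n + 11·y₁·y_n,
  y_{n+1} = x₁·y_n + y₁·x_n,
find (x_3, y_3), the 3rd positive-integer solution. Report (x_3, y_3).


Step 1: Find the fundamental solution (x₁, y₁) of x² - 11y² = 1.
  Expand √11 as a continued fraction. a₀ = ⌊√11⌋ = 3; iterate m_{k+1} = d_k·a_k − m_k, d_{k+1} = (11 − m_{k+1}²)/d_k, a_{k+1} = ⌊(a₀ + m_{k+1})/d_{k+1}⌋ (starting m₀ = 0, d₀ = 1), with convergents p_k = a_k·p_{k-1} + p_{k-2}, q_k = a_k·q_{k-1} + q_{k-2} (p₋₁ = 1, q₋₁ = 0):
  k = 0: a₀ = 3; p₀/q₀ = 3/1; p₀² − 11·q₀² = 9 − 11 = -2.
  k = 1: m = 3, d = 2, a = ⌊(3 + 3)/2⌋ = 3; p/q = (3·3 + 1)/(3·1 + 0) = 10/3; p² − 11·q² = 100 − 99 = 1.
  The first convergent with p² − 11·q² = 1 gives the fundamental solution (x₁, y₁) = (10, 3).
Step 2: Apply the recurrence (x_{n+1}, y_{n+1}) = (x₁x_n + 11y₁y_n, x₁y_n + y₁x_n) repeatedly.
  From (x_1, y_1) = (10, 3): x_2 = 10·10 + 11·3·3 = 199; y_2 = 10·3 + 3·10 = 60.
  From (x_2, y_2) = (199, 60): x_3 = 10·199 + 11·3·60 = 3970; y_3 = 10·60 + 3·199 = 1197.
Step 3: Verify x_3² - 11·y_3² = 15760900 - 15760899 = 1 (should be 1). ✓

(x_1, y_1) = (10, 3); (x_3, y_3) = (3970, 1197).


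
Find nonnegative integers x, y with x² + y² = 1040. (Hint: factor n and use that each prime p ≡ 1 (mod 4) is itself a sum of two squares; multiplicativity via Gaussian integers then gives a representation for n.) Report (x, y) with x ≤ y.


Step 1: Factor n = 1040 = 2^4 · 5 · 13.
Step 2: Check the mod-4 condition on each prime factor: 2 = 2 (special); 5 ≡ 1 (mod 4), exponent 1; 13 ≡ 1 (mod 4), exponent 1.
All primes ≡ 3 (mod 4) appear to even exponent (or don't appear), so by the two-squares theorem n IS expressible as a sum of two squares.
Step 3: Build a representation. Group n = k² · m with k = 4 and m = 5 · 13 = 65 (a product of primes ≡ 1 (mod 4)); a representation of m scales to one of n via (k·x)² + (k·y)² = k²(x² + y²). Each prime p ≡ 1 (mod 4) is itself a sum of two squares; find a² by testing p − a² for a perfect square:
  5: 5 − 1² = 4 = 2² ⇒ 5 = 1² + 2².
  13: 13 − 1² = 12, 13 − 2² = 9 = 3² ⇒ 13 = 2² + 3².
  Combine using the Brahmagupta–Fibonacci identity (a² + b²)(c² + d²) = (ac − bd)² + (ad + bc)² = (ac + bd)² + (ad − bc)²:
  5 · 13 = 65: from (1² + 2²)(2² + 3²), take (1·2 − 2·3, 1·3 + 2·2) = (2 − 6, 3 + 4) = (-4, 7); dropping signs (only squares matter) gives (4, 7); check 4² + 7² = 16 + 49 = 65 ✓.
  Scale by k = 4: (4·4, 4·7) = (16, 28).
Step 4: Order so x ≤ y and verify: 16² + 28² = 256 + 784 = 1040 = n. ✓

n = 1040 = 16² + 28² (one valid representation with x ≤ y).


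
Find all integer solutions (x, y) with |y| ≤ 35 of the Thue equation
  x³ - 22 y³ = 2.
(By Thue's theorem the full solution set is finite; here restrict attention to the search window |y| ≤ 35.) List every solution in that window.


The equation is x³ - 22y³ = 2. For fixed y, x³ = 22·y³ + 2, so a solution requires the RHS to be a perfect cube.
Strategy: iterate y from -35 to 35, compute RHS = 22·y³ + 2, and check whether it is a (positive or negative) perfect cube.
Check small values of y:
  y = 0: RHS = 2 is not a perfect cube.
  y = 1: RHS = 24 is not a perfect cube.
  y = -1: RHS = -20 is not a perfect cube.
  y = 2: RHS = 178 is not a perfect cube.
  y = -2: RHS = -174 is not a perfect cube.
  y = 3: RHS = 596 is not a perfect cube.
  y = -3: RHS = -592 is not a perfect cube.
Continuing the search up to |y| = 35 finds no solutions either.
No (x, y) in the scanned range satisfies the equation.

No integer solutions with |y| ≤ 35.


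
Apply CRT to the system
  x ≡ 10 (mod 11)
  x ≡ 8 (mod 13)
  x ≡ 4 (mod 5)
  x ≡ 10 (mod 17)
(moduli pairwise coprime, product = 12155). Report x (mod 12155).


Product of moduli M = 11 · 13 · 5 · 17 = 12155.
Merge one congruence at a time:
  Start: x ≡ 10 (mod 11).
  Combine with x ≡ 8 (mod 13); new modulus lcm = 143.
    Write x = 10 + 11·t and substitute into x ≡ 8 (mod 13): 11·t ≡ 8 − 10 = -2 (mod 13).
    Reduce coefficients mod 13: 11·t ≡ 11 (mod 13).
    The inverse of 11 mod 13 is 6 (since 11·6 = 66 = 5·13 + 1), so t ≡ 6·11 = 66 ≡ 1 (mod 13).
    Then x = 10 + 11·1 = 21, valid modulo lcm(11, 13) = 143: x ≡ 21 (mod 143).
  Combine with x ≡ 4 (mod 5); new modulus lcm = 715.
    Write x = 21 + 143·t and substitute into x ≡ 4 (mod 5): 143·t ≡ 4 − 21 = -17 (mod 5).
    Reduce coefficients mod 5: 3·t ≡ 3 (mod 5).
    The inverse of 3 mod 5 is 2 (since 3·2 = 6 = 1·5 + 1), so t ≡ 2·3 = 6 ≡ 1 (mod 5).
    Then x = 21 + 143·1 = 164, valid modulo lcm(143, 5) = 715: x ≡ 164 (mod 715).
  Combine with x ≡ 10 (mod 17); new modulus lcm = 12155.
    Write x = 164 + 715·t and substitute into x ≡ 10 (mod 17): 715·t ≡ 10 − 164 = -154 (mod 17).
    Reduce coefficients mod 17: 1·t ≡ 16 (mod 17).
    So t ≡ 16 (mod 17).
    Then x = 164 + 715·16 = 11604, valid modulo lcm(715, 17) = 12155: x ≡ 11604 (mod 12155).
Verify against each original: 11604 mod 11 = 10, 11604 mod 13 = 8, 11604 mod 5 = 4, 11604 mod 17 = 10.

x ≡ 11604 (mod 12155).


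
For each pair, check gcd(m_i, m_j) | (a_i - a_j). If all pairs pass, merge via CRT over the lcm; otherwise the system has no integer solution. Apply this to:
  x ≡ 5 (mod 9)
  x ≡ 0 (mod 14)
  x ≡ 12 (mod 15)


Moduli 9, 14, 15 are not pairwise coprime, so CRT works modulo lcm(m_i) when all pairwise compatibility conditions hold.
Pairwise compatibility: gcd(m_i, m_j) must divide a_i - a_j for every pair.
Merge one congruence at a time:
  Start: x ≡ 5 (mod 9).
  Combine with x ≡ 0 (mod 14): gcd(9, 14) = 1; 0 - 5 = -5, which IS divisible by 1, so compatible.
    Write x = 5 + 9·t and substitute into x ≡ 0 (mod 14): 9·t ≡ 0 − 5 = -5 (mod 14).
    Reduce coefficients mod 14: 9·t ≡ 9 (mod 14).
    The inverse of 9 mod 14 is 11 (since 9·11 = 99 = 7·14 + 1), so t ≡ 11·9 = 99 ≡ 1 (mod 14).
    Then x = 5 + 9·1 = 14, valid modulo lcm(9, 14) = 126: x ≡ 14 (mod 126).
  Combine with x ≡ 12 (mod 15): gcd(126, 15) = 3, and 12 - 14 = -2 is NOT divisible by 3.
    ⇒ system is inconsistent (no integer solution).

No solution (the system is inconsistent).


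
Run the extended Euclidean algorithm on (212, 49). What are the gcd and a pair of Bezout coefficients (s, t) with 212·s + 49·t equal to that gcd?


Euclidean algorithm on (212, 49) — divide until remainder is 0:
  212 = 4 · 49 + 16
  49 = 3 · 16 + 1
  16 = 16 · 1 + 0
gcd(212, 49) = 1.
Track Bezout coefficients alongside the remainders: start with r₀ = 212 = a·1 + b·0 (s = 1, t = 0) and r₁ = 49 = a·0 + b·1 (s = 0, t = 1); each new remainder r_{k+1} = r_{k-1} − q_k·r_k inherits s_{k+1} = s_{k-1} − q_k·s_k, t_{k+1} = t_{k-1} − q_k·t_k, so r_k = a·s_k + b·t_k at every step:
  q = 4: r = 16, s = 1 − 4·0 = 1, t = 0 − 4·1 = -4  (check: 212·1 + 49·(-4) = 16)
  q = 3: r = 1, s = 0 − 3·1 = -3, t = 1 − 3·(-4) = 13  (check: 212·(-3) + 49·13 = 1)
The row with r = 1 (the gcd) gives the Bezout coefficients s = -3, t = 13.
Result: 212 · (-3) + 49 · (13) = 1.

gcd(212, 49) = 1; s = -3, t = 13 (check: 212·(-3) + 49·13 = 1).


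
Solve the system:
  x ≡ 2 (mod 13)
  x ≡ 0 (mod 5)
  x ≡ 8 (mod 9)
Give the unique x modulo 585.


Moduli 13, 5, 9 are pairwise coprime; by CRT there is a unique solution modulo M = 13 · 5 · 9 = 585.
Solve pairwise, accumulating the modulus:
  Start with x ≡ 2 (mod 13).
  Combine with x ≡ 0 (mod 5): since gcd(13, 5) = 1, we get a unique residue mod 65.
    Write x = 2 + 13·t and substitute into x ≡ 0 (mod 5): 13·t ≡ 0 − 2 = -2 (mod 5).
    Reduce coefficients mod 5: 3·t ≡ 3 (mod 5).
    The inverse of 3 mod 5 is 2 (since 3·2 = 6 = 1·5 + 1), so t ≡ 2·3 = 6 ≡ 1 (mod 5).
    Then x = 2 + 13·1 = 15, valid modulo lcm(13, 5) = 65: x ≡ 15 (mod 65).
  Combine with x ≡ 8 (mod 9): since gcd(65, 9) = 1, we get a unique residue mod 585.
    Write x = 15 + 65·t and substitute into x ≡ 8 (mod 9): 65·t ≡ 8 − 15 = -7 (mod 9).
    Reduce coefficients mod 9: 2·t ≡ 2 (mod 9).
    The inverse of 2 mod 9 is 5 (since 2·5 = 10 = 1·9 + 1), so t ≡ 5·2 = 10 ≡ 1 (mod 9).
    Then x = 15 + 65·1 = 80, valid modulo lcm(65, 9) = 585: x ≡ 80 (mod 585).
Verify: 80 mod 13 = 2 ✓, 80 mod 5 = 0 ✓, 80 mod 9 = 8 ✓.

x ≡ 80 (mod 585).


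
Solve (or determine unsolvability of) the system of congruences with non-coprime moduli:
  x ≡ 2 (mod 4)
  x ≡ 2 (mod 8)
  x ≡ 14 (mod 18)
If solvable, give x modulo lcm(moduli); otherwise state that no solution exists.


Moduli 4, 8, 18 are not pairwise coprime, so CRT works modulo lcm(m_i) when all pairwise compatibility conditions hold.
Pairwise compatibility: gcd(m_i, m_j) must divide a_i - a_j for every pair.
Merge one congruence at a time:
  Start: x ≡ 2 (mod 4).
  Combine with x ≡ 2 (mod 8): gcd(4, 8) = 4; 2 - 2 = 0, which IS divisible by 4, so compatible.
    Write x = 2 + 4·t and substitute into x ≡ 2 (mod 8): 4·t ≡ 2 − 2 = 0 (mod 8).
    Divide the congruence (and modulus) by g = 4: 1·t ≡ 0 (mod 2).
    So t ≡ 0 (mod 2).
    Then x = 2 + 4·0 = 2, valid modulo lcm(4, 8) = 8: x ≡ 2 (mod 8).
  Combine with x ≡ 14 (mod 18): gcd(8, 18) = 2; 14 - 2 = 12, which IS divisible by 2, so compatible.
    Write x = 2 + 8·t and substitute into x ≡ 14 (mod 18): 8·t ≡ 14 − 2 = 12 (mod 18).
    Divide the congruence (and modulus) by g = 2: 4·t ≡ 6 (mod 9).
    The inverse of 4 mod 9 is 7 (since 4·7 = 28 = 3·9 + 1), so t ≡ 7·6 = 42 ≡ 6 (mod 9).
    Then x = 2 + 8·6 = 50, valid modulo lcm(8, 18) = 72: x ≡ 50 (mod 72).
Verify: 50 mod 4 = 2, 50 mod 8 = 2, 50 mod 18 = 14.

x ≡ 50 (mod 72).


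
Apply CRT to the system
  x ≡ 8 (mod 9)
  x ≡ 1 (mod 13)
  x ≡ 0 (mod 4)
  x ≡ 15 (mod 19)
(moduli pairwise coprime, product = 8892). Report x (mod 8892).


Product of moduli M = 9 · 13 · 4 · 19 = 8892.
Merge one congruence at a time:
  Start: x ≡ 8 (mod 9).
  Combine with x ≡ 1 (mod 13); new modulus lcm = 117.
    Write x = 8 + 9·t and substitute into x ≡ 1 (mod 13): 9·t ≡ 1 − 8 = -7 (mod 13).
    Reduce coefficients mod 13: 9·t ≡ 6 (mod 13).
    The inverse of 9 mod 13 is 3 (since 9·3 = 27 = 2·13 + 1), so t ≡ 3·6 = 18 ≡ 5 (mod 13).
    Then x = 8 + 9·5 = 53, valid modulo lcm(9, 13) = 117: x ≡ 53 (mod 117).
  Combine with x ≡ 0 (mod 4); new modulus lcm = 468.
    Write x = 53 + 117·t and substitute into x ≡ 0 (mod 4): 117·t ≡ 0 − 53 = -53 (mod 4).
    Reduce coefficients mod 4: 1·t ≡ 3 (mod 4).
    So t ≡ 3 (mod 4).
    Then x = 53 + 117·3 = 404, valid modulo lcm(117, 4) = 468: x ≡ 404 (mod 468).
  Combine with x ≡ 15 (mod 19); new modulus lcm = 8892.
    Write x = 404 + 468·t and substitute into x ≡ 15 (mod 19): 468·t ≡ 15 − 404 = -389 (mod 19).
    Reduce coefficients mod 19: 12·t ≡ 10 (mod 19).
    The inverse of 12 mod 19 is 8 (since 12·8 = 96 = 5·19 + 1), so t ≡ 8·10 = 80 ≡ 4 (mod 19).
    Then x = 404 + 468·4 = 2276, valid modulo lcm(468, 19) = 8892: x ≡ 2276 (mod 8892).
Verify against each original: 2276 mod 9 = 8, 2276 mod 13 = 1, 2276 mod 4 = 0, 2276 mod 19 = 15.

x ≡ 2276 (mod 8892).


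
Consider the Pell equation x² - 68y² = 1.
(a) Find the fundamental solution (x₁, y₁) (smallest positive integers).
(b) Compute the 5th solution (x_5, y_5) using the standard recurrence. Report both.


Step 1: Find the fundamental solution (x₁, y₁) of x² - 68y² = 1.
  Expand √68 as a continued fraction. a₀ = ⌊√68⌋ = 8; iterate m_{k+1} = d_k·a_k − m_k, d_{k+1} = (68 − m_{k+1}²)/d_k, a_{k+1} = ⌊(a₀ + m_{k+1})/d_{k+1}⌋ (starting m₀ = 0, d₀ = 1), with convergents p_k = a_k·p_{k-1} + p_{k-2}, q_k = a_k·q_{k-1} + q_{k-2} (p₋₁ = 1, q₋₁ = 0):
  k = 0: a₀ = 8; p₀/q₀ = 8/1; p₀² − 68·q₀² = 64 − 68 = -4.
  k = 1: m = 8, d = 4, a = ⌊(8 + 8)/4⌋ = 4; p/q = (4·8 + 1)/(4·1 + 0) = 33/4; p² − 68·q² = 1089 − 1088 = 1.
  The first convergent with p² − 68·q² = 1 gives the fundamental solution (x₁, y₁) = (33, 4).
Step 2: Apply the recurrence (x_{n+1}, y_{n+1}) = (x₁x_n + 68y₁y_n, x₁y_n + y₁x_n) repeatedly.
  From (x_1, y_1) = (33, 4): x_2 = 33·33 + 68·4·4 = 2177; y_2 = 33·4 + 4·33 = 264.
  From (x_2, y_2) = (2177, 264): x_3 = 33·2177 + 68·4·264 = 143649; y_3 = 33·264 + 4·2177 = 17420.
  From (x_3, y_3) = (143649, 17420): x_4 = 33·143649 + 68·4·17420 = 9478657; y_4 = 33·17420 + 4·143649 = 1149456.
  From (x_4, y_4) = (9478657, 1149456): x_5 = 33·9478657 + 68·4·1149456 = 625447713; y_5 = 33·1149456 + 4·9478657 = 75846676.
Step 3: Verify x_5² - 68·y_5² = 391184841696930369 - 391184841696930368 = 1 (should be 1). ✓

(x_1, y_1) = (33, 4); (x_5, y_5) = (625447713, 75846676).


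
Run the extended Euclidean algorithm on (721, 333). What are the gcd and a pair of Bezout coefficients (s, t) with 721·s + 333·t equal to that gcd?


Euclidean algorithm on (721, 333) — divide until remainder is 0:
  721 = 2 · 333 + 55
  333 = 6 · 55 + 3
  55 = 18 · 3 + 1
  3 = 3 · 1 + 0
gcd(721, 333) = 1.
Track Bezout coefficients alongside the remainders: start with r₀ = 721 = a·1 + b·0 (s = 1, t = 0) and r₁ = 333 = a·0 + b·1 (s = 0, t = 1); each new remainder r_{k+1} = r_{k-1} − q_k·r_k inherits s_{k+1} = s_{k-1} − q_k·s_k, t_{k+1} = t_{k-1} − q_k·t_k, so r_k = a·s_k + b·t_k at every step:
  q = 2: r = 55, s = 1 − 2·0 = 1, t = 0 − 2·1 = -2  (check: 721·1 + 333·(-2) = 55)
  q = 6: r = 3, s = 0 − 6·1 = -6, t = 1 − 6·(-2) = 13  (check: 721·(-6) + 333·13 = 3)
  q = 18: r = 1, s = 1 − 18·(-6) = 109, t = -2 − 18·13 = -236  (check: 721·109 + 333·(-236) = 1)
The row with r = 1 (the gcd) gives the Bezout coefficients s = 109, t = -236.
Result: 721 · (109) + 333 · (-236) = 1.

gcd(721, 333) = 1; s = 109, t = -236 (check: 721·109 + 333·(-236) = 1).


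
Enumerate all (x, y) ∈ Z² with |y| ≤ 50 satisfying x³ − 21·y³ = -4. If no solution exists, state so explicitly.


The equation is x³ - 21y³ = -4. For fixed y, x³ = 21·y³ − 4, so a solution requires the RHS to be a perfect cube.
Strategy: iterate y from -50 to 50, compute RHS = 21·y³ − 4, and check whether it is a (positive or negative) perfect cube.
Check small values of y:
  y = 0: RHS = -4 is not a perfect cube.
  y = 1: RHS = 17 is not a perfect cube.
  y = -1: RHS = -25 is not a perfect cube.
  y = 2: RHS = 164 is not a perfect cube.
  y = -2: RHS = -172 is not a perfect cube.
  y = 3: RHS = 563 is not a perfect cube.
  y = -3: RHS = -571 is not a perfect cube.
Continuing the search up to |y| = 50 finds no solutions either.
No (x, y) in the scanned range satisfies the equation.

No integer solutions with |y| ≤ 50.


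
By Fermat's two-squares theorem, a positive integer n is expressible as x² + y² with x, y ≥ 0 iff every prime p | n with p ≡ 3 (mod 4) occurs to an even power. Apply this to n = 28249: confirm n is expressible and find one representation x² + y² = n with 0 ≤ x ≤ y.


Step 1: Factor n = 28249 = 13 · 41 · 53.
Step 2: Check the mod-4 condition on each prime factor: 13 ≡ 1 (mod 4), exponent 1; 41 ≡ 1 (mod 4), exponent 1; 53 ≡ 1 (mod 4), exponent 1.
All primes ≡ 3 (mod 4) appear to even exponent (or don't appear), so by the two-squares theorem n IS expressible as a sum of two squares.
Step 3: Build a representation. Here n = 13 · 41 · 53 is a product of primes ≡ 1 (mod 4). Each prime p ≡ 1 (mod 4) is itself a sum of two squares; find a² by testing p − a² for a perfect square:
  13: 13 − 1² = 12, 13 − 2² = 9 = 3² ⇒ 13 = 2² + 3².
  41: 41 − 1² = 40, 41 − 2² = 37, 41 − 3² = 32, 41 − 4² = 25 = 5² ⇒ 41 = 4² + 5².
  53: 53 − 1² = 52, 53 − 2² = 49 = 7² ⇒ 53 = 2² + 7².
  Combine using the Brahmagupta–Fibonacci identity (a² + b²)(c² + d²) = (ac − bd)² + (ad + bc)² = (ac + bd)² + (ad − bc)²:
  13 · 41 = 533: from (2² + 3²)(4² + 5²), take (2·4 − 3·5, 2·5 + 3·4) = (8 − 15, 10 + 12) = (-7, 22); dropping signs (only squares matter) gives (7, 22); check 7² + 22² = 49 + 484 = 533 ✓.
  533 · 53 = 28249: from (7² + 22²)(2² + 7²), take (7·2 − 22·7, 7·7 + 22·2) = (14 − 154, 49 + 44) = (-140, 93); dropping signs (only squares matter) gives (140, 93); check 140² + 93² = 19600 + 8649 = 28249 ✓.
Step 4: Order so x ≤ y and verify: 93² + 140² = 8649 + 19600 = 28249 = n. ✓

n = 28249 = 93² + 140² (one valid representation with x ≤ y).
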